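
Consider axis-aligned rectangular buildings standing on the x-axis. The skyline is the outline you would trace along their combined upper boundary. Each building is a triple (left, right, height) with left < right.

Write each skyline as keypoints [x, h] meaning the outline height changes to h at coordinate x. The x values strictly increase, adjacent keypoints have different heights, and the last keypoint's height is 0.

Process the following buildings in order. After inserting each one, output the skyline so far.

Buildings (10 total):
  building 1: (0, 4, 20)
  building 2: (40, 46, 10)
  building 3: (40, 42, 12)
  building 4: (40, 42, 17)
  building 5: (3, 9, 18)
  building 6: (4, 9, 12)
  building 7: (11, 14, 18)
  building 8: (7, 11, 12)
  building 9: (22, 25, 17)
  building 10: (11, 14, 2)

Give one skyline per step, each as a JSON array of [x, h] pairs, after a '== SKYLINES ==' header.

== SKYLINES ==
[[0,20],[4,0]]
[[0,20],[4,0],[40,10],[46,0]]
[[0,20],[4,0],[40,12],[42,10],[46,0]]
[[0,20],[4,0],[40,17],[42,10],[46,0]]
[[0,20],[4,18],[9,0],[40,17],[42,10],[46,0]]
[[0,20],[4,18],[9,0],[40,17],[42,10],[46,0]]
[[0,20],[4,18],[9,0],[11,18],[14,0],[40,17],[42,10],[46,0]]
[[0,20],[4,18],[9,12],[11,18],[14,0],[40,17],[42,10],[46,0]]
[[0,20],[4,18],[9,12],[11,18],[14,0],[22,17],[25,0],[40,17],[42,10],[46,0]]
[[0,20],[4,18],[9,12],[11,18],[14,0],[22,17],[25,0],[40,17],[42,10],[46,0]]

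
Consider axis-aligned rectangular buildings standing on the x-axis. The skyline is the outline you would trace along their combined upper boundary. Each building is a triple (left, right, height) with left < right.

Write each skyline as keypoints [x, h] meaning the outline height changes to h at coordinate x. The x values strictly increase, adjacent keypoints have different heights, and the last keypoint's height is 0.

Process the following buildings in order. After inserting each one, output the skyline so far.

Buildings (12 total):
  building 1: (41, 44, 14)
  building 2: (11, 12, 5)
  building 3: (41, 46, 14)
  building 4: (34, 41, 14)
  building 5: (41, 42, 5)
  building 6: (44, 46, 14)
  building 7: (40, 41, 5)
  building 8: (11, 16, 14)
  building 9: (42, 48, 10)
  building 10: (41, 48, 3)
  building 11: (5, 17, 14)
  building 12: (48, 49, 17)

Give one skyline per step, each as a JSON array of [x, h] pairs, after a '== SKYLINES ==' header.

== SKYLINES ==
[[41,14],[44,0]]
[[11,5],[12,0],[41,14],[44,0]]
[[11,5],[12,0],[41,14],[46,0]]
[[11,5],[12,0],[34,14],[46,0]]
[[11,5],[12,0],[34,14],[46,0]]
[[11,5],[12,0],[34,14],[46,0]]
[[11,5],[12,0],[34,14],[46,0]]
[[11,14],[16,0],[34,14],[46,0]]
[[11,14],[16,0],[34,14],[46,10],[48,0]]
[[11,14],[16,0],[34,14],[46,10],[48,0]]
[[5,14],[17,0],[34,14],[46,10],[48,0]]
[[5,14],[17,0],[34,14],[46,10],[48,17],[49,0]]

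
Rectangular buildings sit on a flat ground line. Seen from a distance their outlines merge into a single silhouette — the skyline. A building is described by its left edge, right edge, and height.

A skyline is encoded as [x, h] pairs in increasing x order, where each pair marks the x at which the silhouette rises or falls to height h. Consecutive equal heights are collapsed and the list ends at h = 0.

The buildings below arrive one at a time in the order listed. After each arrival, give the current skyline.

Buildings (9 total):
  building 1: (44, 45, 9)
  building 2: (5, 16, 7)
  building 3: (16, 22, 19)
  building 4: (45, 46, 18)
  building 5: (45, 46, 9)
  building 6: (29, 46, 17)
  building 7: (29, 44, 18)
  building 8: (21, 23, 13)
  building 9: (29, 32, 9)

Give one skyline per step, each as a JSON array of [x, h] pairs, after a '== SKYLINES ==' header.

== SKYLINES ==
[[44,9],[45,0]]
[[5,7],[16,0],[44,9],[45,0]]
[[5,7],[16,19],[22,0],[44,9],[45,0]]
[[5,7],[16,19],[22,0],[44,9],[45,18],[46,0]]
[[5,7],[16,19],[22,0],[44,9],[45,18],[46,0]]
[[5,7],[16,19],[22,0],[29,17],[45,18],[46,0]]
[[5,7],[16,19],[22,0],[29,18],[44,17],[45,18],[46,0]]
[[5,7],[16,19],[22,13],[23,0],[29,18],[44,17],[45,18],[46,0]]
[[5,7],[16,19],[22,13],[23,0],[29,18],[44,17],[45,18],[46,0]]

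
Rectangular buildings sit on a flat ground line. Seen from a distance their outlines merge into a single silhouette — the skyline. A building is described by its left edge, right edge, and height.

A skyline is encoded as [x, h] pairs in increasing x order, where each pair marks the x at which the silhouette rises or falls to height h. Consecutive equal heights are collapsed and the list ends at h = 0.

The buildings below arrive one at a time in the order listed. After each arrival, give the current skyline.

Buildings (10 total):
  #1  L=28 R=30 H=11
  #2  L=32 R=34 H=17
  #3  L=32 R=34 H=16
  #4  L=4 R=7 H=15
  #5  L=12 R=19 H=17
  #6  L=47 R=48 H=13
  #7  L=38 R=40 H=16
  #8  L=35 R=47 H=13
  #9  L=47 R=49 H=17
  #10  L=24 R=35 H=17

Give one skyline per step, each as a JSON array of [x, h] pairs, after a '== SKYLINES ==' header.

== SKYLINES ==
[[28,11],[30,0]]
[[28,11],[30,0],[32,17],[34,0]]
[[28,11],[30,0],[32,17],[34,0]]
[[4,15],[7,0],[28,11],[30,0],[32,17],[34,0]]
[[4,15],[7,0],[12,17],[19,0],[28,11],[30,0],[32,17],[34,0]]
[[4,15],[7,0],[12,17],[19,0],[28,11],[30,0],[32,17],[34,0],[47,13],[48,0]]
[[4,15],[7,0],[12,17],[19,0],[28,11],[30,0],[32,17],[34,0],[38,16],[40,0],[47,13],[48,0]]
[[4,15],[7,0],[12,17],[19,0],[28,11],[30,0],[32,17],[34,0],[35,13],[38,16],[40,13],[48,0]]
[[4,15],[7,0],[12,17],[19,0],[28,11],[30,0],[32,17],[34,0],[35,13],[38,16],[40,13],[47,17],[49,0]]
[[4,15],[7,0],[12,17],[19,0],[24,17],[35,13],[38,16],[40,13],[47,17],[49,0]]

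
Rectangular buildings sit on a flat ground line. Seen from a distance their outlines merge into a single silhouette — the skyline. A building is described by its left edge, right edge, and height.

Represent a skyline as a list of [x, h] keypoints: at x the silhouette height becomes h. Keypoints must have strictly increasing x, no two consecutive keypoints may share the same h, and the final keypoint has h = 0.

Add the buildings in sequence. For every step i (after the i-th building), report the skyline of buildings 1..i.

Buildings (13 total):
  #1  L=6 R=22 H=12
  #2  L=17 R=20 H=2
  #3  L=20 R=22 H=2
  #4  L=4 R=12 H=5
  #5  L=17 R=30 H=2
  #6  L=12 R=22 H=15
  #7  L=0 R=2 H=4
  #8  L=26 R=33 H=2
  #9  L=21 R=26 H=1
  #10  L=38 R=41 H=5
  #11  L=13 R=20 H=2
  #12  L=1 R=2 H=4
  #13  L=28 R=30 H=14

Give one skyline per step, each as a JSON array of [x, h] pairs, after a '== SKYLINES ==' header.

== SKYLINES ==
[[6,12],[22,0]]
[[6,12],[22,0]]
[[6,12],[22,0]]
[[4,5],[6,12],[22,0]]
[[4,5],[6,12],[22,2],[30,0]]
[[4,5],[6,12],[12,15],[22,2],[30,0]]
[[0,4],[2,0],[4,5],[6,12],[12,15],[22,2],[30,0]]
[[0,4],[2,0],[4,5],[6,12],[12,15],[22,2],[33,0]]
[[0,4],[2,0],[4,5],[6,12],[12,15],[22,2],[33,0]]
[[0,4],[2,0],[4,5],[6,12],[12,15],[22,2],[33,0],[38,5],[41,0]]
[[0,4],[2,0],[4,5],[6,12],[12,15],[22,2],[33,0],[38,5],[41,0]]
[[0,4],[2,0],[4,5],[6,12],[12,15],[22,2],[33,0],[38,5],[41,0]]
[[0,4],[2,0],[4,5],[6,12],[12,15],[22,2],[28,14],[30,2],[33,0],[38,5],[41,0]]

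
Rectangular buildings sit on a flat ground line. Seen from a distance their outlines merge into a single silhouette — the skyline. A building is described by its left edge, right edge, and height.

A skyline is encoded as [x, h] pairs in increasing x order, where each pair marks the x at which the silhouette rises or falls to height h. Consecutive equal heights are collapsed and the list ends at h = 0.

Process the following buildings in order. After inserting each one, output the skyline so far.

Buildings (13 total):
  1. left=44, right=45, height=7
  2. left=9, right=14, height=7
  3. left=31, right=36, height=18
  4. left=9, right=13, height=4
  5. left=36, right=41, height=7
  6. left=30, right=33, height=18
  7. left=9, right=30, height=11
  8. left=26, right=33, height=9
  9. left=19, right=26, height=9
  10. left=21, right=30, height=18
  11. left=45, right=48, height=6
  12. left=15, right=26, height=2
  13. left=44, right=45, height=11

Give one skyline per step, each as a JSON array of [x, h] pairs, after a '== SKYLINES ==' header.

== SKYLINES ==
[[44,7],[45,0]]
[[9,7],[14,0],[44,7],[45,0]]
[[9,7],[14,0],[31,18],[36,0],[44,7],[45,0]]
[[9,7],[14,0],[31,18],[36,0],[44,7],[45,0]]
[[9,7],[14,0],[31,18],[36,7],[41,0],[44,7],[45,0]]
[[9,7],[14,0],[30,18],[36,7],[41,0],[44,7],[45,0]]
[[9,11],[30,18],[36,7],[41,0],[44,7],[45,0]]
[[9,11],[30,18],[36,7],[41,0],[44,7],[45,0]]
[[9,11],[30,18],[36,7],[41,0],[44,7],[45,0]]
[[9,11],[21,18],[36,7],[41,0],[44,7],[45,0]]
[[9,11],[21,18],[36,7],[41,0],[44,7],[45,6],[48,0]]
[[9,11],[21,18],[36,7],[41,0],[44,7],[45,6],[48,0]]
[[9,11],[21,18],[36,7],[41,0],[44,11],[45,6],[48,0]]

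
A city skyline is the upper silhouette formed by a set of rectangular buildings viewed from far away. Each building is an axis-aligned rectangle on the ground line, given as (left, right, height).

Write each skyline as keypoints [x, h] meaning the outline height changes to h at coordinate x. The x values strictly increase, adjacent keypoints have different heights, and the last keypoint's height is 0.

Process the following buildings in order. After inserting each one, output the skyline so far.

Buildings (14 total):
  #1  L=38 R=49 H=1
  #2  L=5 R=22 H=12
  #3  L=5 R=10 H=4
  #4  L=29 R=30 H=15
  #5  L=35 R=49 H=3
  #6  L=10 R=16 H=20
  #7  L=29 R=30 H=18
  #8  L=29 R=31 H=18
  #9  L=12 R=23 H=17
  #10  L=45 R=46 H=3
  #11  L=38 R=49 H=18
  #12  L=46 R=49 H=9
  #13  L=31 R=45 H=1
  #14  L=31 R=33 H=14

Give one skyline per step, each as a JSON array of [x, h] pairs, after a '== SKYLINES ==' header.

== SKYLINES ==
[[38,1],[49,0]]
[[5,12],[22,0],[38,1],[49,0]]
[[5,12],[22,0],[38,1],[49,0]]
[[5,12],[22,0],[29,15],[30,0],[38,1],[49,0]]
[[5,12],[22,0],[29,15],[30,0],[35,3],[49,0]]
[[5,12],[10,20],[16,12],[22,0],[29,15],[30,0],[35,3],[49,0]]
[[5,12],[10,20],[16,12],[22,0],[29,18],[30,0],[35,3],[49,0]]
[[5,12],[10,20],[16,12],[22,0],[29,18],[31,0],[35,3],[49,0]]
[[5,12],[10,20],[16,17],[23,0],[29,18],[31,0],[35,3],[49,0]]
[[5,12],[10,20],[16,17],[23,0],[29,18],[31,0],[35,3],[49,0]]
[[5,12],[10,20],[16,17],[23,0],[29,18],[31,0],[35,3],[38,18],[49,0]]
[[5,12],[10,20],[16,17],[23,0],[29,18],[31,0],[35,3],[38,18],[49,0]]
[[5,12],[10,20],[16,17],[23,0],[29,18],[31,1],[35,3],[38,18],[49,0]]
[[5,12],[10,20],[16,17],[23,0],[29,18],[31,14],[33,1],[35,3],[38,18],[49,0]]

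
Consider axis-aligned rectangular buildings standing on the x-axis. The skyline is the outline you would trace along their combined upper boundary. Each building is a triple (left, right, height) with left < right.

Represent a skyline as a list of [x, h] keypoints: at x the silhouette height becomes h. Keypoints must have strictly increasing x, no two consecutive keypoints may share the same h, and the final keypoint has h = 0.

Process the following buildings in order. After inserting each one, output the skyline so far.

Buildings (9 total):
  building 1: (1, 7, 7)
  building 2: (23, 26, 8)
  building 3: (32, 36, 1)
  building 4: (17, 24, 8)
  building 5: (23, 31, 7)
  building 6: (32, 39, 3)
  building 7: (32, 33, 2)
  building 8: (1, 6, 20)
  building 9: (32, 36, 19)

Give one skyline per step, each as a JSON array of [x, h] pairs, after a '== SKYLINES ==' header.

== SKYLINES ==
[[1,7],[7,0]]
[[1,7],[7,0],[23,8],[26,0]]
[[1,7],[7,0],[23,8],[26,0],[32,1],[36,0]]
[[1,7],[7,0],[17,8],[26,0],[32,1],[36,0]]
[[1,7],[7,0],[17,8],[26,7],[31,0],[32,1],[36,0]]
[[1,7],[7,0],[17,8],[26,7],[31,0],[32,3],[39,0]]
[[1,7],[7,0],[17,8],[26,7],[31,0],[32,3],[39,0]]
[[1,20],[6,7],[7,0],[17,8],[26,7],[31,0],[32,3],[39,0]]
[[1,20],[6,7],[7,0],[17,8],[26,7],[31,0],[32,19],[36,3],[39,0]]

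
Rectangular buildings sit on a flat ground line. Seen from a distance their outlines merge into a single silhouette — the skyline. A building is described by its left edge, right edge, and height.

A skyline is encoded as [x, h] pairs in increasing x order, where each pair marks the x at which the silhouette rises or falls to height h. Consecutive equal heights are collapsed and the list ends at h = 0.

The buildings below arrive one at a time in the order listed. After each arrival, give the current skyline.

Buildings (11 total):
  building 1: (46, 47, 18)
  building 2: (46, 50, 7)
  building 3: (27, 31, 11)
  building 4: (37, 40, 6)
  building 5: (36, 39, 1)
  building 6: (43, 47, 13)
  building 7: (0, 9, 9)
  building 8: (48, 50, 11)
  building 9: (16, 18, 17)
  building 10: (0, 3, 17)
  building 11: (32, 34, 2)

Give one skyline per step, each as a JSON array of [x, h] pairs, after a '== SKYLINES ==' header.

== SKYLINES ==
[[46,18],[47,0]]
[[46,18],[47,7],[50,0]]
[[27,11],[31,0],[46,18],[47,7],[50,0]]
[[27,11],[31,0],[37,6],[40,0],[46,18],[47,7],[50,0]]
[[27,11],[31,0],[36,1],[37,6],[40,0],[46,18],[47,7],[50,0]]
[[27,11],[31,0],[36,1],[37,6],[40,0],[43,13],[46,18],[47,7],[50,0]]
[[0,9],[9,0],[27,11],[31,0],[36,1],[37,6],[40,0],[43,13],[46,18],[47,7],[50,0]]
[[0,9],[9,0],[27,11],[31,0],[36,1],[37,6],[40,0],[43,13],[46,18],[47,7],[48,11],[50,0]]
[[0,9],[9,0],[16,17],[18,0],[27,11],[31,0],[36,1],[37,6],[40,0],[43,13],[46,18],[47,7],[48,11],[50,0]]
[[0,17],[3,9],[9,0],[16,17],[18,0],[27,11],[31,0],[36,1],[37,6],[40,0],[43,13],[46,18],[47,7],[48,11],[50,0]]
[[0,17],[3,9],[9,0],[16,17],[18,0],[27,11],[31,0],[32,2],[34,0],[36,1],[37,6],[40,0],[43,13],[46,18],[47,7],[48,11],[50,0]]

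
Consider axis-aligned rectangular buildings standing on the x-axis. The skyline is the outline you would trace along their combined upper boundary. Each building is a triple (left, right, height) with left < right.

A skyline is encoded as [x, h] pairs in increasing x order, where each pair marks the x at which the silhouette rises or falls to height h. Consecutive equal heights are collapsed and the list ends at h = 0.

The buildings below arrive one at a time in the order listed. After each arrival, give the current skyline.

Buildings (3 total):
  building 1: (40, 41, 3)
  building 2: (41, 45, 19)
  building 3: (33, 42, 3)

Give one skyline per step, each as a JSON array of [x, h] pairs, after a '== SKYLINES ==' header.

== SKYLINES ==
[[40,3],[41,0]]
[[40,3],[41,19],[45,0]]
[[33,3],[41,19],[45,0]]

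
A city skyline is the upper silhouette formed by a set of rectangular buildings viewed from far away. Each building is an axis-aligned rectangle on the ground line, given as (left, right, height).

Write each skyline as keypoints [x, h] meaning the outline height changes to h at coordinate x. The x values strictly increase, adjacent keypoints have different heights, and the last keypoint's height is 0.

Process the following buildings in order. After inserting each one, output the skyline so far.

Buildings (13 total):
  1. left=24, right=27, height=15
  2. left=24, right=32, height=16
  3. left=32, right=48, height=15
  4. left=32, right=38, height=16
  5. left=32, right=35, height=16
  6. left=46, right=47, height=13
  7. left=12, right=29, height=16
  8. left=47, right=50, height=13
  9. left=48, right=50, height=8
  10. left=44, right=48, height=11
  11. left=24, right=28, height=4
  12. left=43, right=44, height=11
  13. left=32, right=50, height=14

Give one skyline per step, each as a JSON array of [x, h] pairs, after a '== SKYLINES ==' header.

== SKYLINES ==
[[24,15],[27,0]]
[[24,16],[32,0]]
[[24,16],[32,15],[48,0]]
[[24,16],[38,15],[48,0]]
[[24,16],[38,15],[48,0]]
[[24,16],[38,15],[48,0]]
[[12,16],[38,15],[48,0]]
[[12,16],[38,15],[48,13],[50,0]]
[[12,16],[38,15],[48,13],[50,0]]
[[12,16],[38,15],[48,13],[50,0]]
[[12,16],[38,15],[48,13],[50,0]]
[[12,16],[38,15],[48,13],[50,0]]
[[12,16],[38,15],[48,14],[50,0]]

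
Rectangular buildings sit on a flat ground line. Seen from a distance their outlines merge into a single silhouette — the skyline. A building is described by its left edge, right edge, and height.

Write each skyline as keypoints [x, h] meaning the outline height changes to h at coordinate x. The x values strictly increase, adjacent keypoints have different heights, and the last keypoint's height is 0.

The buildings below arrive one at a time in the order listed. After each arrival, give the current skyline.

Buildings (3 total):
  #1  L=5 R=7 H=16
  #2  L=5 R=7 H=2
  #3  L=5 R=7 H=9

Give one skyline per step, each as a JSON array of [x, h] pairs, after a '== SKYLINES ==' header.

== SKYLINES ==
[[5,16],[7,0]]
[[5,16],[7,0]]
[[5,16],[7,0]]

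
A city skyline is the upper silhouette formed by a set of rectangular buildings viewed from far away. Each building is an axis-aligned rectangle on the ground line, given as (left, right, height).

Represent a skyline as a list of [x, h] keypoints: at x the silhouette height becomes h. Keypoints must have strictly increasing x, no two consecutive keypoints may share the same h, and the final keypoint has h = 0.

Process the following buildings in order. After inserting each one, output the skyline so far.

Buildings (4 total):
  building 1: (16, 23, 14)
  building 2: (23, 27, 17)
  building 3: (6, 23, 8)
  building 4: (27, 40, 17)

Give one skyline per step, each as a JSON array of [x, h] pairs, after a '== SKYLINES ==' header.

== SKYLINES ==
[[16,14],[23,0]]
[[16,14],[23,17],[27,0]]
[[6,8],[16,14],[23,17],[27,0]]
[[6,8],[16,14],[23,17],[40,0]]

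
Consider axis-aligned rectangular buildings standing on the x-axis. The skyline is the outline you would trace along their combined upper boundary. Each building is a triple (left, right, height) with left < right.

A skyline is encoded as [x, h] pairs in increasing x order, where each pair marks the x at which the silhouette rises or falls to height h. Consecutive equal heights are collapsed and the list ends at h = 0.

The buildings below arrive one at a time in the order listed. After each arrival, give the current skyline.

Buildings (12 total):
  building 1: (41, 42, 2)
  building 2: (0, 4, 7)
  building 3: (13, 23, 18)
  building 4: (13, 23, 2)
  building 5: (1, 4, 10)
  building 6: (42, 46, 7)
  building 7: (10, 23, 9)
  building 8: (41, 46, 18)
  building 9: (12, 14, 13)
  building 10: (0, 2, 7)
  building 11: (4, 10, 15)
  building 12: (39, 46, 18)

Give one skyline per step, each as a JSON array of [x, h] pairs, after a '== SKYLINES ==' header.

== SKYLINES ==
[[41,2],[42,0]]
[[0,7],[4,0],[41,2],[42,0]]
[[0,7],[4,0],[13,18],[23,0],[41,2],[42,0]]
[[0,7],[4,0],[13,18],[23,0],[41,2],[42,0]]
[[0,7],[1,10],[4,0],[13,18],[23,0],[41,2],[42,0]]
[[0,7],[1,10],[4,0],[13,18],[23,0],[41,2],[42,7],[46,0]]
[[0,7],[1,10],[4,0],[10,9],[13,18],[23,0],[41,2],[42,7],[46,0]]
[[0,7],[1,10],[4,0],[10,9],[13,18],[23,0],[41,18],[46,0]]
[[0,7],[1,10],[4,0],[10,9],[12,13],[13,18],[23,0],[41,18],[46,0]]
[[0,7],[1,10],[4,0],[10,9],[12,13],[13,18],[23,0],[41,18],[46,0]]
[[0,7],[1,10],[4,15],[10,9],[12,13],[13,18],[23,0],[41,18],[46,0]]
[[0,7],[1,10],[4,15],[10,9],[12,13],[13,18],[23,0],[39,18],[46,0]]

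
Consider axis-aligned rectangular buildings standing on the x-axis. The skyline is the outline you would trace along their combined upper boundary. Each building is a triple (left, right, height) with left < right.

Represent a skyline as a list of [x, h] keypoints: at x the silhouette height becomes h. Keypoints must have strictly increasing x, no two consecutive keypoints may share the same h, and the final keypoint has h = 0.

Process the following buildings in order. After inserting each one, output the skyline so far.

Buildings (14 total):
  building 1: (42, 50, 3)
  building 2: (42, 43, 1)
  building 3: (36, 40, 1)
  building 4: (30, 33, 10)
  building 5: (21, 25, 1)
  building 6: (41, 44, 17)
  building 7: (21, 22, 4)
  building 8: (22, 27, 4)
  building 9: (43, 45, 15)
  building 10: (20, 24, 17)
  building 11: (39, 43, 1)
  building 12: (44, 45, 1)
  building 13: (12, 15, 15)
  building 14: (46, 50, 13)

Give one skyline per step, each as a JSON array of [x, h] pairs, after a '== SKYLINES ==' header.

== SKYLINES ==
[[42,3],[50,0]]
[[42,3],[50,0]]
[[36,1],[40,0],[42,3],[50,0]]
[[30,10],[33,0],[36,1],[40,0],[42,3],[50,0]]
[[21,1],[25,0],[30,10],[33,0],[36,1],[40,0],[42,3],[50,0]]
[[21,1],[25,0],[30,10],[33,0],[36,1],[40,0],[41,17],[44,3],[50,0]]
[[21,4],[22,1],[25,0],[30,10],[33,0],[36,1],[40,0],[41,17],[44,3],[50,0]]
[[21,4],[27,0],[30,10],[33,0],[36,1],[40,0],[41,17],[44,3],[50,0]]
[[21,4],[27,0],[30,10],[33,0],[36,1],[40,0],[41,17],[44,15],[45,3],[50,0]]
[[20,17],[24,4],[27,0],[30,10],[33,0],[36,1],[40,0],[41,17],[44,15],[45,3],[50,0]]
[[20,17],[24,4],[27,0],[30,10],[33,0],[36,1],[41,17],[44,15],[45,3],[50,0]]
[[20,17],[24,4],[27,0],[30,10],[33,0],[36,1],[41,17],[44,15],[45,3],[50,0]]
[[12,15],[15,0],[20,17],[24,4],[27,0],[30,10],[33,0],[36,1],[41,17],[44,15],[45,3],[50,0]]
[[12,15],[15,0],[20,17],[24,4],[27,0],[30,10],[33,0],[36,1],[41,17],[44,15],[45,3],[46,13],[50,0]]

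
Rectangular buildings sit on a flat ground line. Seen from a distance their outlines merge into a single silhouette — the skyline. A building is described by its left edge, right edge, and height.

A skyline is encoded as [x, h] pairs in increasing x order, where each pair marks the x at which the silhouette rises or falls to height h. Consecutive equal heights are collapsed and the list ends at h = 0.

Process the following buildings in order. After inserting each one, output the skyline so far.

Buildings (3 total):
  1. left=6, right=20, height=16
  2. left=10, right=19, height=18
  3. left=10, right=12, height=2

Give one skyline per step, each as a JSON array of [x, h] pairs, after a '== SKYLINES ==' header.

== SKYLINES ==
[[6,16],[20,0]]
[[6,16],[10,18],[19,16],[20,0]]
[[6,16],[10,18],[19,16],[20,0]]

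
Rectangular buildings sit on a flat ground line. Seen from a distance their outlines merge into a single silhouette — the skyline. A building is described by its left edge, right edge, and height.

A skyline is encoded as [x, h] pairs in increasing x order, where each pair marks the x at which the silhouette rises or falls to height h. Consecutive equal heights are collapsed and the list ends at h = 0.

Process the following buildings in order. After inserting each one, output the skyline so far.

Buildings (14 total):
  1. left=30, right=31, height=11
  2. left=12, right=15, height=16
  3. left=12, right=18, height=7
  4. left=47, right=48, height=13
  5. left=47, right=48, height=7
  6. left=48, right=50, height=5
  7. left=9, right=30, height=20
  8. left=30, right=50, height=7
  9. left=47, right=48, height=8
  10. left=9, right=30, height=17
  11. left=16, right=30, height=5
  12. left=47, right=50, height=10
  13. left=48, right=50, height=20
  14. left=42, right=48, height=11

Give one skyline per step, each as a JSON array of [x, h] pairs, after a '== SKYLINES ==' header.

== SKYLINES ==
[[30,11],[31,0]]
[[12,16],[15,0],[30,11],[31,0]]
[[12,16],[15,7],[18,0],[30,11],[31,0]]
[[12,16],[15,7],[18,0],[30,11],[31,0],[47,13],[48,0]]
[[12,16],[15,7],[18,0],[30,11],[31,0],[47,13],[48,0]]
[[12,16],[15,7],[18,0],[30,11],[31,0],[47,13],[48,5],[50,0]]
[[9,20],[30,11],[31,0],[47,13],[48,5],[50,0]]
[[9,20],[30,11],[31,7],[47,13],[48,7],[50,0]]
[[9,20],[30,11],[31,7],[47,13],[48,7],[50,0]]
[[9,20],[30,11],[31,7],[47,13],[48,7],[50,0]]
[[9,20],[30,11],[31,7],[47,13],[48,7],[50,0]]
[[9,20],[30,11],[31,7],[47,13],[48,10],[50,0]]
[[9,20],[30,11],[31,7],[47,13],[48,20],[50,0]]
[[9,20],[30,11],[31,7],[42,11],[47,13],[48,20],[50,0]]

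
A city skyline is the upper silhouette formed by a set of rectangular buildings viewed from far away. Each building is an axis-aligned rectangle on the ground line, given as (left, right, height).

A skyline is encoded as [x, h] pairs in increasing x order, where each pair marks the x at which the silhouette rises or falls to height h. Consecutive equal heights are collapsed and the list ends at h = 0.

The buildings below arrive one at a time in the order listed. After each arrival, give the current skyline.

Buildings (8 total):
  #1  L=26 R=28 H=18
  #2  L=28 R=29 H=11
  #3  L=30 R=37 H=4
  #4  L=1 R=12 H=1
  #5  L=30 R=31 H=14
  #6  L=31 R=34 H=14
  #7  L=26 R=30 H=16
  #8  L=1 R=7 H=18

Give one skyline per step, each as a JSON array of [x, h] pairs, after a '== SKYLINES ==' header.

== SKYLINES ==
[[26,18],[28,0]]
[[26,18],[28,11],[29,0]]
[[26,18],[28,11],[29,0],[30,4],[37,0]]
[[1,1],[12,0],[26,18],[28,11],[29,0],[30,4],[37,0]]
[[1,1],[12,0],[26,18],[28,11],[29,0],[30,14],[31,4],[37,0]]
[[1,1],[12,0],[26,18],[28,11],[29,0],[30,14],[34,4],[37,0]]
[[1,1],[12,0],[26,18],[28,16],[30,14],[34,4],[37,0]]
[[1,18],[7,1],[12,0],[26,18],[28,16],[30,14],[34,4],[37,0]]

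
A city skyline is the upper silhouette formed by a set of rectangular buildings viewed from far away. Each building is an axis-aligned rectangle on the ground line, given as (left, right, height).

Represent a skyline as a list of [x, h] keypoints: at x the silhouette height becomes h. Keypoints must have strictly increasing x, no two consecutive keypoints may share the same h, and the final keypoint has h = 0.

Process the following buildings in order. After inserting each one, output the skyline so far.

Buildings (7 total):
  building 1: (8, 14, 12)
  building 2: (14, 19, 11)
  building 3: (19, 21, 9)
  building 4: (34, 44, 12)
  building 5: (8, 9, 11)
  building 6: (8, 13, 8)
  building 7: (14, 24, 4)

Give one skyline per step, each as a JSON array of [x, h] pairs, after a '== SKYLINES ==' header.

== SKYLINES ==
[[8,12],[14,0]]
[[8,12],[14,11],[19,0]]
[[8,12],[14,11],[19,9],[21,0]]
[[8,12],[14,11],[19,9],[21,0],[34,12],[44,0]]
[[8,12],[14,11],[19,9],[21,0],[34,12],[44,0]]
[[8,12],[14,11],[19,9],[21,0],[34,12],[44,0]]
[[8,12],[14,11],[19,9],[21,4],[24,0],[34,12],[44,0]]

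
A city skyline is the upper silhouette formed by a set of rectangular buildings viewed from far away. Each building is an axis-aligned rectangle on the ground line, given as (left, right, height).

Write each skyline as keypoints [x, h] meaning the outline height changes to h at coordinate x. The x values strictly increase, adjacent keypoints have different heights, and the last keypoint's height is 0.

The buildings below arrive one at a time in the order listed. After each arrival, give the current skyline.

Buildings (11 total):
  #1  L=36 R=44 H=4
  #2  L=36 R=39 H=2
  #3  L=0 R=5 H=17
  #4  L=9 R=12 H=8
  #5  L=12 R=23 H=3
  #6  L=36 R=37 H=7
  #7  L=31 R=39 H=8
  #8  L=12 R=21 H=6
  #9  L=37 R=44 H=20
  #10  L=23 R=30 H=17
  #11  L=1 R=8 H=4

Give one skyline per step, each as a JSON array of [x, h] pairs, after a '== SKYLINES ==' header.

== SKYLINES ==
[[36,4],[44,0]]
[[36,4],[44,0]]
[[0,17],[5,0],[36,4],[44,0]]
[[0,17],[5,0],[9,8],[12,0],[36,4],[44,0]]
[[0,17],[5,0],[9,8],[12,3],[23,0],[36,4],[44,0]]
[[0,17],[5,0],[9,8],[12,3],[23,0],[36,7],[37,4],[44,0]]
[[0,17],[5,0],[9,8],[12,3],[23,0],[31,8],[39,4],[44,0]]
[[0,17],[5,0],[9,8],[12,6],[21,3],[23,0],[31,8],[39,4],[44,0]]
[[0,17],[5,0],[9,8],[12,6],[21,3],[23,0],[31,8],[37,20],[44,0]]
[[0,17],[5,0],[9,8],[12,6],[21,3],[23,17],[30,0],[31,8],[37,20],[44,0]]
[[0,17],[5,4],[8,0],[9,8],[12,6],[21,3],[23,17],[30,0],[31,8],[37,20],[44,0]]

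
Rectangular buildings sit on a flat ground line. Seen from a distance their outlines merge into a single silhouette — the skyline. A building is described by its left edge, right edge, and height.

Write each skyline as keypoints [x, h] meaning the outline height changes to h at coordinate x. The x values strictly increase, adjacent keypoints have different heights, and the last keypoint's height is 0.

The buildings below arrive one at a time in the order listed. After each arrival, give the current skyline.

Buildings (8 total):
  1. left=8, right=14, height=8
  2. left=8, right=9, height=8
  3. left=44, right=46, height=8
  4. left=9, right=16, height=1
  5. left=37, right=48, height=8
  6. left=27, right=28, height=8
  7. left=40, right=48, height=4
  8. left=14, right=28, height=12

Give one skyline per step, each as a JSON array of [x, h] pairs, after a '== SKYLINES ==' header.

== SKYLINES ==
[[8,8],[14,0]]
[[8,8],[14,0]]
[[8,8],[14,0],[44,8],[46,0]]
[[8,8],[14,1],[16,0],[44,8],[46,0]]
[[8,8],[14,1],[16,0],[37,8],[48,0]]
[[8,8],[14,1],[16,0],[27,8],[28,0],[37,8],[48,0]]
[[8,8],[14,1],[16,0],[27,8],[28,0],[37,8],[48,0]]
[[8,8],[14,12],[28,0],[37,8],[48,0]]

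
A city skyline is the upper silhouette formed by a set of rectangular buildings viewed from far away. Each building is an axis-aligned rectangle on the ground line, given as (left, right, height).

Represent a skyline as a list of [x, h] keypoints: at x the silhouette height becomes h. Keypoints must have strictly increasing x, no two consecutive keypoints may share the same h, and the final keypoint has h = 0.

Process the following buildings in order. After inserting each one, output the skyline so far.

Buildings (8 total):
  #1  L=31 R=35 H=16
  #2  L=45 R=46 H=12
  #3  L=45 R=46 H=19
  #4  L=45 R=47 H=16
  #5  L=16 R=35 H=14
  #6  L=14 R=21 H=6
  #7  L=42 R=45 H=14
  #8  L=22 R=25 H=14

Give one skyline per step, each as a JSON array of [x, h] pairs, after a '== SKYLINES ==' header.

== SKYLINES ==
[[31,16],[35,0]]
[[31,16],[35,0],[45,12],[46,0]]
[[31,16],[35,0],[45,19],[46,0]]
[[31,16],[35,0],[45,19],[46,16],[47,0]]
[[16,14],[31,16],[35,0],[45,19],[46,16],[47,0]]
[[14,6],[16,14],[31,16],[35,0],[45,19],[46,16],[47,0]]
[[14,6],[16,14],[31,16],[35,0],[42,14],[45,19],[46,16],[47,0]]
[[14,6],[16,14],[31,16],[35,0],[42,14],[45,19],[46,16],[47,0]]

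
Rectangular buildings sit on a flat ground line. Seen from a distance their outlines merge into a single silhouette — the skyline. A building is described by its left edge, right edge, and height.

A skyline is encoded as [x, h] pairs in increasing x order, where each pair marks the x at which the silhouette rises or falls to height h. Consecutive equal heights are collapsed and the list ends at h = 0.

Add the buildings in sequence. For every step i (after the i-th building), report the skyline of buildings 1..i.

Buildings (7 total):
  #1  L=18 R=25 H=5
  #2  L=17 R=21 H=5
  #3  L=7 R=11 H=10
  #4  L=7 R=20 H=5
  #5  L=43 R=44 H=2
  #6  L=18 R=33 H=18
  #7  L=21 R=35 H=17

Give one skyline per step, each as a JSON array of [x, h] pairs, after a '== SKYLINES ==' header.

== SKYLINES ==
[[18,5],[25,0]]
[[17,5],[25,0]]
[[7,10],[11,0],[17,5],[25,0]]
[[7,10],[11,5],[25,0]]
[[7,10],[11,5],[25,0],[43,2],[44,0]]
[[7,10],[11,5],[18,18],[33,0],[43,2],[44,0]]
[[7,10],[11,5],[18,18],[33,17],[35,0],[43,2],[44,0]]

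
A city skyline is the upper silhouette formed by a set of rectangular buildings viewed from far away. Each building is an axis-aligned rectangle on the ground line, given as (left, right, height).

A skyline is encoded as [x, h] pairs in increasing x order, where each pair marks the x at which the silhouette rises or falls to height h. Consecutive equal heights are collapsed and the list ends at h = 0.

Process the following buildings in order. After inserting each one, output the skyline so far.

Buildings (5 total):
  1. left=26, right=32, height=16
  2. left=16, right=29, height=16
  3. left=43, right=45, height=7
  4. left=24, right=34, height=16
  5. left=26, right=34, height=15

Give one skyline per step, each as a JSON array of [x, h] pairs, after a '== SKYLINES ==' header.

== SKYLINES ==
[[26,16],[32,0]]
[[16,16],[32,0]]
[[16,16],[32,0],[43,7],[45,0]]
[[16,16],[34,0],[43,7],[45,0]]
[[16,16],[34,0],[43,7],[45,0]]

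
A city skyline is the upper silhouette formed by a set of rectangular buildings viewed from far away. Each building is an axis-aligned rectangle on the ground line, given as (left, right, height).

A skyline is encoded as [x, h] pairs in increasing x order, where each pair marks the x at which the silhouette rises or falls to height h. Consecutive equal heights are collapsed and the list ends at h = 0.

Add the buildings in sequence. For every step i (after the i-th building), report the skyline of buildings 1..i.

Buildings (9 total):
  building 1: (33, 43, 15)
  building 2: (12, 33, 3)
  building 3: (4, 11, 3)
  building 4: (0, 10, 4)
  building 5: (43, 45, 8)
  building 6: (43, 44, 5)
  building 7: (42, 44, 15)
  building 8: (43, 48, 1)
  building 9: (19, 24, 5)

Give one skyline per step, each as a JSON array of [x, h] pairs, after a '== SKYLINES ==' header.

== SKYLINES ==
[[33,15],[43,0]]
[[12,3],[33,15],[43,0]]
[[4,3],[11,0],[12,3],[33,15],[43,0]]
[[0,4],[10,3],[11,0],[12,3],[33,15],[43,0]]
[[0,4],[10,3],[11,0],[12,3],[33,15],[43,8],[45,0]]
[[0,4],[10,3],[11,0],[12,3],[33,15],[43,8],[45,0]]
[[0,4],[10,3],[11,0],[12,3],[33,15],[44,8],[45,0]]
[[0,4],[10,3],[11,0],[12,3],[33,15],[44,8],[45,1],[48,0]]
[[0,4],[10,3],[11,0],[12,3],[19,5],[24,3],[33,15],[44,8],[45,1],[48,0]]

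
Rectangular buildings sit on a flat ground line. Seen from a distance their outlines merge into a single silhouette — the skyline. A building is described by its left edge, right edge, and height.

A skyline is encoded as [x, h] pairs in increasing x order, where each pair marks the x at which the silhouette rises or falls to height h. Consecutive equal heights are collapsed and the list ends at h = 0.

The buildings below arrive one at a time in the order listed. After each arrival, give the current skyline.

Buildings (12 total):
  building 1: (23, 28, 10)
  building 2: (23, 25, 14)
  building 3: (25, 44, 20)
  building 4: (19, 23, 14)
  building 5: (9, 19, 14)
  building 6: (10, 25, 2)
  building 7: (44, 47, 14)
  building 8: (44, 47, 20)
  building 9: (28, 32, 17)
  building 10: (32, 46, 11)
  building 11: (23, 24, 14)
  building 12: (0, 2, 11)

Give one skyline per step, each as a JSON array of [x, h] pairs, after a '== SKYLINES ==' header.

== SKYLINES ==
[[23,10],[28,0]]
[[23,14],[25,10],[28,0]]
[[23,14],[25,20],[44,0]]
[[19,14],[25,20],[44,0]]
[[9,14],[25,20],[44,0]]
[[9,14],[25,20],[44,0]]
[[9,14],[25,20],[44,14],[47,0]]
[[9,14],[25,20],[47,0]]
[[9,14],[25,20],[47,0]]
[[9,14],[25,20],[47,0]]
[[9,14],[25,20],[47,0]]
[[0,11],[2,0],[9,14],[25,20],[47,0]]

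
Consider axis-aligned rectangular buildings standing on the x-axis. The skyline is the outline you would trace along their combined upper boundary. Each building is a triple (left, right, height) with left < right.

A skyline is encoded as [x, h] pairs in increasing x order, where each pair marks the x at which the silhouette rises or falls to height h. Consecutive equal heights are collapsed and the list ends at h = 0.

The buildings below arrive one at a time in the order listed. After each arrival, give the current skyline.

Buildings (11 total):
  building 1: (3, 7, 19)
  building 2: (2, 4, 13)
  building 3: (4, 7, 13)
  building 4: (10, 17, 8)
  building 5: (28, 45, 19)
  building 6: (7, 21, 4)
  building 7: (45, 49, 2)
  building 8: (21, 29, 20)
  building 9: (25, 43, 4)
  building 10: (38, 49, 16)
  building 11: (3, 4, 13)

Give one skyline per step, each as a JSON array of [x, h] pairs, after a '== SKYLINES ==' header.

== SKYLINES ==
[[3,19],[7,0]]
[[2,13],[3,19],[7,0]]
[[2,13],[3,19],[7,0]]
[[2,13],[3,19],[7,0],[10,8],[17,0]]
[[2,13],[3,19],[7,0],[10,8],[17,0],[28,19],[45,0]]
[[2,13],[3,19],[7,4],[10,8],[17,4],[21,0],[28,19],[45,0]]
[[2,13],[3,19],[7,4],[10,8],[17,4],[21,0],[28,19],[45,2],[49,0]]
[[2,13],[3,19],[7,4],[10,8],[17,4],[21,20],[29,19],[45,2],[49,0]]
[[2,13],[3,19],[7,4],[10,8],[17,4],[21,20],[29,19],[45,2],[49,0]]
[[2,13],[3,19],[7,4],[10,8],[17,4],[21,20],[29,19],[45,16],[49,0]]
[[2,13],[3,19],[7,4],[10,8],[17,4],[21,20],[29,19],[45,16],[49,0]]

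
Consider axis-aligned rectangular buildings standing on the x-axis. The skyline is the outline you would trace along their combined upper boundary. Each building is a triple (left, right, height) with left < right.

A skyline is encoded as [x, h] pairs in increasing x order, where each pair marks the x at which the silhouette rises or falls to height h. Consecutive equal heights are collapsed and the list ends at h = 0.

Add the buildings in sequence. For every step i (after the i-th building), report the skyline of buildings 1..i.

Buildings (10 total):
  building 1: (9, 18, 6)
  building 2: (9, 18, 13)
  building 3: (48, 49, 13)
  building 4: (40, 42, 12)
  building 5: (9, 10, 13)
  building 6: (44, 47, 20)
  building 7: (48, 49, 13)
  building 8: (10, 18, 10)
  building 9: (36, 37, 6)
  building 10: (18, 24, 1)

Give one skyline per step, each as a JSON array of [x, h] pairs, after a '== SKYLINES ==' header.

== SKYLINES ==
[[9,6],[18,0]]
[[9,13],[18,0]]
[[9,13],[18,0],[48,13],[49,0]]
[[9,13],[18,0],[40,12],[42,0],[48,13],[49,0]]
[[9,13],[18,0],[40,12],[42,0],[48,13],[49,0]]
[[9,13],[18,0],[40,12],[42,0],[44,20],[47,0],[48,13],[49,0]]
[[9,13],[18,0],[40,12],[42,0],[44,20],[47,0],[48,13],[49,0]]
[[9,13],[18,0],[40,12],[42,0],[44,20],[47,0],[48,13],[49,0]]
[[9,13],[18,0],[36,6],[37,0],[40,12],[42,0],[44,20],[47,0],[48,13],[49,0]]
[[9,13],[18,1],[24,0],[36,6],[37,0],[40,12],[42,0],[44,20],[47,0],[48,13],[49,0]]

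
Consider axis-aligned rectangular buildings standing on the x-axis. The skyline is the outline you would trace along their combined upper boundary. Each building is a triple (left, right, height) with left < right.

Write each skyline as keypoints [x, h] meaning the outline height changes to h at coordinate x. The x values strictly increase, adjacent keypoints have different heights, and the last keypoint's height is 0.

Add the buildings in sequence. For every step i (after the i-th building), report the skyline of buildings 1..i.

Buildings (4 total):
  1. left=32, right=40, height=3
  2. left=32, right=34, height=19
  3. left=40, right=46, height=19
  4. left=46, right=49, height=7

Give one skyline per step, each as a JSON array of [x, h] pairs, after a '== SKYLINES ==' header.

== SKYLINES ==
[[32,3],[40,0]]
[[32,19],[34,3],[40,0]]
[[32,19],[34,3],[40,19],[46,0]]
[[32,19],[34,3],[40,19],[46,7],[49,0]]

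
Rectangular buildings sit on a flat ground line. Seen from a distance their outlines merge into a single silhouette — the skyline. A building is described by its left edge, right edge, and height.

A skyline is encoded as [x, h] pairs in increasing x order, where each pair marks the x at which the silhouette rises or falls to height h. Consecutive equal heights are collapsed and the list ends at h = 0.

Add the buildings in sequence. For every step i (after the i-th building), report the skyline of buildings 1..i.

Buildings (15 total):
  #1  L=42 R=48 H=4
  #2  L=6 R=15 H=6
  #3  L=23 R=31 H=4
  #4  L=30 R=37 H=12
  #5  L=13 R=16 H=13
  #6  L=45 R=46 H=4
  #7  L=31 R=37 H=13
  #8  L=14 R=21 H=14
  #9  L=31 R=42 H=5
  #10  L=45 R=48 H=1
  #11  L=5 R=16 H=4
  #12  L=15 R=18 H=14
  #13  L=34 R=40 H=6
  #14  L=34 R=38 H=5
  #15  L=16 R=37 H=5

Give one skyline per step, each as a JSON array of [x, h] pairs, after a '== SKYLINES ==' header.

== SKYLINES ==
[[42,4],[48,0]]
[[6,6],[15,0],[42,4],[48,0]]
[[6,6],[15,0],[23,4],[31,0],[42,4],[48,0]]
[[6,6],[15,0],[23,4],[30,12],[37,0],[42,4],[48,0]]
[[6,6],[13,13],[16,0],[23,4],[30,12],[37,0],[42,4],[48,0]]
[[6,6],[13,13],[16,0],[23,4],[30,12],[37,0],[42,4],[48,0]]
[[6,6],[13,13],[16,0],[23,4],[30,12],[31,13],[37,0],[42,4],[48,0]]
[[6,6],[13,13],[14,14],[21,0],[23,4],[30,12],[31,13],[37,0],[42,4],[48,0]]
[[6,6],[13,13],[14,14],[21,0],[23,4],[30,12],[31,13],[37,5],[42,4],[48,0]]
[[6,6],[13,13],[14,14],[21,0],[23,4],[30,12],[31,13],[37,5],[42,4],[48,0]]
[[5,4],[6,6],[13,13],[14,14],[21,0],[23,4],[30,12],[31,13],[37,5],[42,4],[48,0]]
[[5,4],[6,6],[13,13],[14,14],[21,0],[23,4],[30,12],[31,13],[37,5],[42,4],[48,0]]
[[5,4],[6,6],[13,13],[14,14],[21,0],[23,4],[30,12],[31,13],[37,6],[40,5],[42,4],[48,0]]
[[5,4],[6,6],[13,13],[14,14],[21,0],[23,4],[30,12],[31,13],[37,6],[40,5],[42,4],[48,0]]
[[5,4],[6,6],[13,13],[14,14],[21,5],[30,12],[31,13],[37,6],[40,5],[42,4],[48,0]]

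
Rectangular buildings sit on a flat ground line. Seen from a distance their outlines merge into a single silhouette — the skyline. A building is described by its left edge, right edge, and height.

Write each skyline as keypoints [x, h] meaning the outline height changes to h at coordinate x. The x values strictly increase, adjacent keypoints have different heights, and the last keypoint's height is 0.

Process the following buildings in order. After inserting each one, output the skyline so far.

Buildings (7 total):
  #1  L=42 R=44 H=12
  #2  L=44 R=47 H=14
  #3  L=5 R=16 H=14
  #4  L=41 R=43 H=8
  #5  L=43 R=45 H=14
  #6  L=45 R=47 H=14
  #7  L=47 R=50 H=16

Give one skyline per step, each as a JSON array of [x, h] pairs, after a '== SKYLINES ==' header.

== SKYLINES ==
[[42,12],[44,0]]
[[42,12],[44,14],[47,0]]
[[5,14],[16,0],[42,12],[44,14],[47,0]]
[[5,14],[16,0],[41,8],[42,12],[44,14],[47,0]]
[[5,14],[16,0],[41,8],[42,12],[43,14],[47,0]]
[[5,14],[16,0],[41,8],[42,12],[43,14],[47,0]]
[[5,14],[16,0],[41,8],[42,12],[43,14],[47,16],[50,0]]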